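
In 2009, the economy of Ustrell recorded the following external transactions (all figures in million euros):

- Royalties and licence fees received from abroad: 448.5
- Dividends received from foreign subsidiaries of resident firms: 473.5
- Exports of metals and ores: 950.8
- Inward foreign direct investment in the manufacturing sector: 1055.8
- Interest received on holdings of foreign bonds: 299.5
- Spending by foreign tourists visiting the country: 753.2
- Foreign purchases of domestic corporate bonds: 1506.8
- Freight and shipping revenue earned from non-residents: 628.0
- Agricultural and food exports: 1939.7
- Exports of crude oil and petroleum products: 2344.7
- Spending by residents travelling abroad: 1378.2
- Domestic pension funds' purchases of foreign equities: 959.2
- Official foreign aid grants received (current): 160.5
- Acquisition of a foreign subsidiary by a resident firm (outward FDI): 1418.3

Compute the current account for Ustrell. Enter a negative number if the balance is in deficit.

Goods: 2344.7 + 1939.7 + 950.8 = 5235.2
Services: 628.0 - 1378.2 + 448.5 + 753.2 = 451.5
Primary income: 473.5 + 299.5 = 773.0
Secondary income: 160.5
Current account = 5235.2 + 451.5 + 773.0 + 160.5 = 6620.2
(Excluded from the current account — financial account: inward foreign direct investment in the manufacturing sector 1055.8, foreign purchases of domestic corporate bonds 1506.8, domestic pension funds' purchases of foreign equities 959.2, acquisition of a foreign subsidiary by a resident firm (outward FDI) 1418.3.)

6620.2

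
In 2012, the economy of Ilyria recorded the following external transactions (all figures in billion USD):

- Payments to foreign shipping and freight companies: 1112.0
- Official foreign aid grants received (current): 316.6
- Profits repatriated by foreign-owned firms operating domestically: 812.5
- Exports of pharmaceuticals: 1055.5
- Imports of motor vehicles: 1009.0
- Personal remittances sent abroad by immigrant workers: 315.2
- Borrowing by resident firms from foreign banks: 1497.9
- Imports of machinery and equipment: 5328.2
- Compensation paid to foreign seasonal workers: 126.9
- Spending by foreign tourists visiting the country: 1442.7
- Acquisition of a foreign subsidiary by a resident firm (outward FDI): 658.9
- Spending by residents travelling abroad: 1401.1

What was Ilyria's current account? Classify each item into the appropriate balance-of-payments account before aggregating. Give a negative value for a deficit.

Goods: -5328.2 - 1009.0 + 1055.5 = -5281.7
Services: -1401.1 - 1112.0 + 1442.7 = -1070.4
Primary income: -126.9 - 812.5 = -939.4
Secondary income: 316.6 - 315.2 = 1.4
Current account = (-5281.7) + (-1070.4) + (-939.4) + 1.4 = -7290.1
(Excluded from the current account — financial account: borrowing by resident firms from foreign banks 1497.9, acquisition of a foreign subsidiary by a resident firm (outward FDI) 658.9.)

-7290.1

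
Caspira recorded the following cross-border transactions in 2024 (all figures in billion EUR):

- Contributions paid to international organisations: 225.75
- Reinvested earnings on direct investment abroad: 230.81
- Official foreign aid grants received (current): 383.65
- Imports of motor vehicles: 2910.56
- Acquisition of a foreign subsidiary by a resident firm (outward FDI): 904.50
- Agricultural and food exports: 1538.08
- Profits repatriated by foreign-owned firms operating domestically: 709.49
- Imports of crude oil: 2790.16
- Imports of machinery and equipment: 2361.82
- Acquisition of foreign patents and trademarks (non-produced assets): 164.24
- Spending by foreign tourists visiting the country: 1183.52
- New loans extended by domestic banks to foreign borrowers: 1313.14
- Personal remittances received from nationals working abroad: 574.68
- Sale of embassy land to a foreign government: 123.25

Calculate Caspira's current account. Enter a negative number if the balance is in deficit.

Goods: -2361.82 + 1538.08 - 2790.16 - 2910.56 = -6524.46
Services: 1183.52
Primary income: 230.81 - 709.49 = -478.68
Secondary income: -225.75 + 574.68 + 383.65 = 732.58
Current account = (-6524.46) + 1183.52 + (-478.68) + 732.58 = -5087.04
(Excluded from the current account — financial account: acquisition of a foreign subsidiary by a resident firm (outward FDI) 904.50, new loans extended by domestic banks to foreign borrowers 1313.14; capital account: acquisition of foreign patents and trademarks (non-produced assets) 164.24, sale of embassy land to a foreign government 123.25.)

-5087.04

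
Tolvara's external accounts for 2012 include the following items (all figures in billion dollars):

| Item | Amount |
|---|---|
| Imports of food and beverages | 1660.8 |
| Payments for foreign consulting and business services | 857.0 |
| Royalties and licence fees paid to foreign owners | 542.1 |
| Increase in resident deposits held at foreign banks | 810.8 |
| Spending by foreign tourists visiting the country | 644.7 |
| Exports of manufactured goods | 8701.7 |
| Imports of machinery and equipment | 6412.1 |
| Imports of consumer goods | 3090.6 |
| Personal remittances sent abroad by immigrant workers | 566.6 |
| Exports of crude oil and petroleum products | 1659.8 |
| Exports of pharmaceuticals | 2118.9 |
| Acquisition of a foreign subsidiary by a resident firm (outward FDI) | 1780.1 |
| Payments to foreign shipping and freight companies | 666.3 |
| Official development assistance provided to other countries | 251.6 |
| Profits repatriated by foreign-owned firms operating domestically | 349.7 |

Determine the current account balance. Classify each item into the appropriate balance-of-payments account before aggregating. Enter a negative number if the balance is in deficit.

Goods: -6412.1 - 3090.6 + 8701.7 + 2118.9 - 1660.8 + 1659.8 = 1316.9
Services: -666.3 + 644.7 - 857.0 - 542.1 = -1420.7
Primary income: -349.7
Secondary income: -566.6 - 251.6 = -818.2
Current account = 1316.9 + (-1420.7) + (-349.7) + (-818.2) = -1271.7
(Excluded from the current account — financial account: increase in resident deposits held at foreign banks 810.8, acquisition of a foreign subsidiary by a resident firm (outward FDI) 1780.1.)

-1271.7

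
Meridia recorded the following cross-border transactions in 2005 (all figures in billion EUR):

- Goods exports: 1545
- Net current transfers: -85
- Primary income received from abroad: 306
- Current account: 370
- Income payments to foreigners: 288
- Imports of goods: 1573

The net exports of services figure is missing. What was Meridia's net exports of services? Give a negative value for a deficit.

Current account = goods balance + services balance + net primary income + net secondary income
Sum of the known components = -95
Net exports of services = CA - (known components) = 370 - (-95) = 465

465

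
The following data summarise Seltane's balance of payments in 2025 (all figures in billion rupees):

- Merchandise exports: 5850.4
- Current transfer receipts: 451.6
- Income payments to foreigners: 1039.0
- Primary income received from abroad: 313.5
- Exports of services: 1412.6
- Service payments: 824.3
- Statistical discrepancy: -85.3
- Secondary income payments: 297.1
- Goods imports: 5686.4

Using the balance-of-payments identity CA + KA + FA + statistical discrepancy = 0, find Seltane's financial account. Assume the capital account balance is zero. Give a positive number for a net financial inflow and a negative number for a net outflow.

-96.0

Goods balance = 5850.4 - 5686.4 = 164.0
Services balance = 1412.6 - 824.3 = 588.3
Trade balance (goods + services) = 164.0 + 588.3 = 752.3
Net primary income = 313.5 - 1039.0 = -725.5
Net secondary income = 451.6 - 297.1 = 154.5
Current account = 752.3 + (-725.5) + 154.5 = 181.3
Financial account = -(181.3 + (-85.3)) = -96.0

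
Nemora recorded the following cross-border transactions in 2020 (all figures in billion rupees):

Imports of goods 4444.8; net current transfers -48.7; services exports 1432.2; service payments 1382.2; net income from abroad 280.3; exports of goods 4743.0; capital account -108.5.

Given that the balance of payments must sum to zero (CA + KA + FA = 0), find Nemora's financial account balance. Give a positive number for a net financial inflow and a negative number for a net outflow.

-471.3

Goods balance = 4743.0 - 4444.8 = 298.2
Services balance = 1432.2 - 1382.2 = 50.0
Trade balance (goods + services) = 298.2 + 50.0 = 348.2
Net primary income = 280.3
Net secondary income = -48.7
Current account = 348.2 + 280.3 + (-48.7) = 579.8
Financial account = -(579.8 + (-108.5)) = -471.3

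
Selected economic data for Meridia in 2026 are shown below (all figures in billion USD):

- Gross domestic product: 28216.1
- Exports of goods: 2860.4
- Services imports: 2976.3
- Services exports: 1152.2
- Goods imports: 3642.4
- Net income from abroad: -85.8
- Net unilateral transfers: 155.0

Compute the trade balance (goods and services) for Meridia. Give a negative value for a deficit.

Goods balance = 2860.4 - 3642.4 = -782.0
Services balance = 1152.2 - 2976.3 = -1824.1
Trade balance (goods + services) = -782.0 + (-1824.1) = -2606.1

-2606.1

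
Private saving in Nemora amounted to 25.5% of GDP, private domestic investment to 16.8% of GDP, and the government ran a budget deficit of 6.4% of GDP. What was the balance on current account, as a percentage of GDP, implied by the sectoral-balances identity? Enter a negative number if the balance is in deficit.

2.3

By the sectoral-balances identity, CA = (S_private - I) + (T - G).
Private balance = 25.5 - 16.8 = 8.7
Government balance (T - G) = -6.4
CA = 8.7 + (-6.4) = 2.3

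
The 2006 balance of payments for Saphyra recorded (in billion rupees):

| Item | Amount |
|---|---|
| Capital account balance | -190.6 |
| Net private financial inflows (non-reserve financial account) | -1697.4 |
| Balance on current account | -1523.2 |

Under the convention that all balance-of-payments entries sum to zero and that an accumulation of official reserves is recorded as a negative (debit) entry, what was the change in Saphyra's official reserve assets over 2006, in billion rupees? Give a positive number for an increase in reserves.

-3411.2

Official reserve transactions balance = -((-1523.2) + (-190.6) + (-1697.4)) = 3411.2
An accumulation of reserves is recorded as a debit (negative entry), so the change in the stock of reserves is the negative of that balance.
Change in official reserves = -(3411.2) = -3411.2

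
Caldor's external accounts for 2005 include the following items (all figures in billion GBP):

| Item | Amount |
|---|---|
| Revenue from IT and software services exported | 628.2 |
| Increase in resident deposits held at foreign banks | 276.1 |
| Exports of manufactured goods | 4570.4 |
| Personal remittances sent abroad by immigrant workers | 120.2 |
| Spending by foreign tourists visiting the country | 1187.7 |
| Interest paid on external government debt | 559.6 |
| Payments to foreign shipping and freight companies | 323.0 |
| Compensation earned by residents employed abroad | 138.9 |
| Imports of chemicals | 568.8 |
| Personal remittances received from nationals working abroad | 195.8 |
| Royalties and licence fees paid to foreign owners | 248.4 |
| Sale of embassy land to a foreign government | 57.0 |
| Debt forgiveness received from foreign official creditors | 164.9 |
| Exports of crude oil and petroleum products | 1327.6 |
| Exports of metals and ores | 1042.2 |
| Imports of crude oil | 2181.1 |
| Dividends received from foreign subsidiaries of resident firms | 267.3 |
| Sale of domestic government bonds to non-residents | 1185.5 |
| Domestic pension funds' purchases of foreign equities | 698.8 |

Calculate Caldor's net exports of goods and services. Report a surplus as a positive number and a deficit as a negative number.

5434.8

Goods: 4570.4 + 1327.6 - 568.8 + 1042.2 - 2181.1 = 4190.3
Services: 1187.7 - 323.0 - 248.4 + 628.2 = 1244.5
Trade balance = 4190.3 + 1244.5 = 5434.8
(Excluded from the trade balance — financial account: increase in resident deposits held at foreign banks 276.1, sale of domestic government bonds to non-residents 1185.5, domestic pension funds' purchases of foreign equities 698.8; secondary income: personal remittances sent abroad by immigrant workers 120.2, personal remittances received from nationals working abroad 195.8; primary income: interest paid on external government debt 559.6, compensation earned by residents employed abroad 138.9, dividends received from foreign subsidiaries of resident firms 267.3; capital account: sale of embassy land to a foreign government 57.0, debt forgiveness received from foreign official creditors 164.9.)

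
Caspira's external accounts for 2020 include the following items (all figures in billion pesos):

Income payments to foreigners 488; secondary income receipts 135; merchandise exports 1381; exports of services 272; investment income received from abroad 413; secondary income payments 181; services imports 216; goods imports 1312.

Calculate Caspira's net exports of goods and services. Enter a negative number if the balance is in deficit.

125

Goods balance = 1381 - 1312 = 69
Services balance = 272 - 216 = 56
Trade balance (goods + services) = 69 + 56 = 125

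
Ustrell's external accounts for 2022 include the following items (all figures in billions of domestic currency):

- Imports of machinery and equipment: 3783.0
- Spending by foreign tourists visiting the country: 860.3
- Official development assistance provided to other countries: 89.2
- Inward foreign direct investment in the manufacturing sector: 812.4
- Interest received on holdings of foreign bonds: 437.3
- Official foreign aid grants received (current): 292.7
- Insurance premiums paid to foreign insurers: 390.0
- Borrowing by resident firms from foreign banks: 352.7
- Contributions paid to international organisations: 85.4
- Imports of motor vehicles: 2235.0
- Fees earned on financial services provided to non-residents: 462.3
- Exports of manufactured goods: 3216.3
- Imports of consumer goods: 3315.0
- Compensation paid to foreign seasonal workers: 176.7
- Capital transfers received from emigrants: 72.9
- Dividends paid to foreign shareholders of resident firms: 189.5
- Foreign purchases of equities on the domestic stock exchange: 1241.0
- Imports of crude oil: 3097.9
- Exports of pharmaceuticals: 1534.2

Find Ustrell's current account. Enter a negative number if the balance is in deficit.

-6558.6

Goods: -3315.0 + 1534.2 - 3783.0 - 3097.9 - 2235.0 + 3216.3 = -7680.4
Services: 860.3 - 390.0 + 462.3 = 932.6
Primary income: -189.5 - 176.7 + 437.3 = 71.1
Secondary income: 292.7 - 85.4 - 89.2 = 118.1
Current account = (-7680.4) + 932.6 + 71.1 + 118.1 = -6558.6
(Excluded from the current account — financial account: inward foreign direct investment in the manufacturing sector 812.4, borrowing by resident firms from foreign banks 352.7, foreign purchases of equities on the domestic stock exchange 1241.0; capital account: capital transfers received from emigrants 72.9.)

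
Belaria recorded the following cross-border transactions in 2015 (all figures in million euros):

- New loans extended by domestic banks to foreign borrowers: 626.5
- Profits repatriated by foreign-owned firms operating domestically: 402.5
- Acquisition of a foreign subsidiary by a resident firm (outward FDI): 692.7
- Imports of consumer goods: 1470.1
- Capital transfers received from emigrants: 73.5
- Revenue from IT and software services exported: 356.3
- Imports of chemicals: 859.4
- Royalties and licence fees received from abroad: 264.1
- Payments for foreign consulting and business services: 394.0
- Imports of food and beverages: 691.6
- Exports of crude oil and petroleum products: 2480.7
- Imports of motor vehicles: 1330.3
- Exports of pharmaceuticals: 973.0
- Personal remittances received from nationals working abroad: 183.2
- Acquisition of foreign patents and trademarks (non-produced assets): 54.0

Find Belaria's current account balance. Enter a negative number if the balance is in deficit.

Goods: 973.0 - 1330.3 - 691.6 - 1470.1 + 2480.7 - 859.4 = -897.7
Services: -394.0 + 264.1 + 356.3 = 226.4
Primary income: -402.5
Secondary income: 183.2
Current account = (-897.7) + 226.4 + (-402.5) + 183.2 = -890.6
(Excluded from the current account — financial account: new loans extended by domestic banks to foreign borrowers 626.5, acquisition of a foreign subsidiary by a resident firm (outward FDI) 692.7; capital account: capital transfers received from emigrants 73.5, acquisition of foreign patents and trademarks (non-produced assets) 54.0.)

-890.6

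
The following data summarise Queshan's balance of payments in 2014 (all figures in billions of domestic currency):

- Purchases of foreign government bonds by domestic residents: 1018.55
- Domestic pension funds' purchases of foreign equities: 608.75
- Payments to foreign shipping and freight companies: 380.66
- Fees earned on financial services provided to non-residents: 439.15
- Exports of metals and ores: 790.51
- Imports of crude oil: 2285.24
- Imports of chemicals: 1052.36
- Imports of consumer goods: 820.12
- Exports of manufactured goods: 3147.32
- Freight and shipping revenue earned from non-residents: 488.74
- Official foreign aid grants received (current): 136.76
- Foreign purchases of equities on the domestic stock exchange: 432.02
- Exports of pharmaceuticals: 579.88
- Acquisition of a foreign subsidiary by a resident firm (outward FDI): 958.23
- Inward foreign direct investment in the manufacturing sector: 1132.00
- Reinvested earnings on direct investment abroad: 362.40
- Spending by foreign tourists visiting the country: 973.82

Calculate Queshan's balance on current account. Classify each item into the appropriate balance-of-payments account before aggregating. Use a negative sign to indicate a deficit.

2380.20

Goods: -820.12 + 579.88 + 3147.32 - 2285.24 - 1052.36 + 790.51 = 359.99
Services: -380.66 + 973.82 + 488.74 + 439.15 = 1521.05
Primary income: 362.40
Secondary income: 136.76
Current account = 359.99 + 1521.05 + 362.40 + 136.76 = 2380.20
(Excluded from the current account — financial account: purchases of foreign government bonds by domestic residents 1018.55, domestic pension funds' purchases of foreign equities 608.75, foreign purchases of equities on the domestic stock exchange 432.02, acquisition of a foreign subsidiary by a resident firm (outward FDI) 958.23, inward foreign direct investment in the manufacturing sector 1132.00.)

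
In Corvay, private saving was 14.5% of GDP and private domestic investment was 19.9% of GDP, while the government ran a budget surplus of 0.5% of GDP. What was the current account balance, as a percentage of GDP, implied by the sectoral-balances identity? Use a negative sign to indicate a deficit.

-4.9

By the sectoral-balances identity, CA = (S_private - I) + (T - G).
Private balance = 14.5 - 19.9 = -5.4
Government balance (T - G) = 0.5
CA = -5.4 + 0.5 = -4.9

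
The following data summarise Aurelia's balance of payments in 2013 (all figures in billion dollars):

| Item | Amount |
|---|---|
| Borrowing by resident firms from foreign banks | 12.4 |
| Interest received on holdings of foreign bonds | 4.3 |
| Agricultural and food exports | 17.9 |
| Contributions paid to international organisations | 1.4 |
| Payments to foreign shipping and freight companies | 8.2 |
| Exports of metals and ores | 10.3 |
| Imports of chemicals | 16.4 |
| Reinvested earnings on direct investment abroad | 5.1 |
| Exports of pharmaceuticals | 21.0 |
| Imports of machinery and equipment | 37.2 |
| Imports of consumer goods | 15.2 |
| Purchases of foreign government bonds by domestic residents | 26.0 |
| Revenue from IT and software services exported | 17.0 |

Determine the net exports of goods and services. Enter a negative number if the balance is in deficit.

-10.8

Goods: -16.4 + 21.0 + 17.9 + 10.3 - 15.2 - 37.2 = -19.6
Services: 17.0 - 8.2 = 8.8
Trade balance = -19.6 + 8.8 = -10.8
(Excluded from the trade balance — financial account: borrowing by resident firms from foreign banks 12.4, purchases of foreign government bonds by domestic residents 26.0; primary income: interest received on holdings of foreign bonds 4.3, reinvested earnings on direct investment abroad 5.1; secondary income: contributions paid to international organisations 1.4.)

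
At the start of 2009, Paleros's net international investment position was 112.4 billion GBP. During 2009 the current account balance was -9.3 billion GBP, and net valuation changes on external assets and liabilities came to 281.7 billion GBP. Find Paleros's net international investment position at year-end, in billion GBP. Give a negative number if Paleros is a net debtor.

Change in NIIP = current account + net valuation change = -9.3 + 281.7 = 272.4
End-of-year NIIP = 112.4 + 272.4 = 384.8

384.8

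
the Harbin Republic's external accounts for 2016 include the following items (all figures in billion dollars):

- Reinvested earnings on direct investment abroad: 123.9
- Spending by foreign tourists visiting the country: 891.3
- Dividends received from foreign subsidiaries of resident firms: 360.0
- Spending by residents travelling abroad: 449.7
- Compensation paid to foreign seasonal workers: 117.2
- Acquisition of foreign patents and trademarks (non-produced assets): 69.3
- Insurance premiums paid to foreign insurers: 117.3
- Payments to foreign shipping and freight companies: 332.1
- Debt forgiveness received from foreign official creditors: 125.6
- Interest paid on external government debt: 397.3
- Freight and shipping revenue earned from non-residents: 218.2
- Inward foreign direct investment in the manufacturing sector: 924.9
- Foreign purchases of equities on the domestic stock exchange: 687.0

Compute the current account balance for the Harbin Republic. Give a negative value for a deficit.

179.8

Services: 891.3 - 332.1 + 218.2 - 117.3 - 449.7 = 210.4
Primary income: 123.9 - 117.2 + 360.0 - 397.3 = -30.6
Current account = 210.4 + (-30.6) = 179.8
(Excluded from the current account — capital account: acquisition of foreign patents and trademarks (non-produced assets) 69.3, debt forgiveness received from foreign official creditors 125.6; financial account: inward foreign direct investment in the manufacturing sector 924.9, foreign purchases of equities on the domestic stock exchange 687.0.)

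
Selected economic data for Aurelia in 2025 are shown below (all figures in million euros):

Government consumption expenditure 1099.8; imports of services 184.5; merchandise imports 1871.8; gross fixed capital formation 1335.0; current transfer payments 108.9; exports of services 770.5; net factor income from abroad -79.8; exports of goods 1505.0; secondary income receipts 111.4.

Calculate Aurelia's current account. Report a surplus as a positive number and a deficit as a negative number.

Goods balance = 1505.0 - 1871.8 = -366.8
Services balance = 770.5 - 184.5 = 586.0
Trade balance (goods + services) = -366.8 + 586.0 = 219.2
Net primary income = -79.8
Net secondary income = 111.4 - 108.9 = 2.5
Current account = 219.2 + (-79.8) + 2.5 = 141.9

141.9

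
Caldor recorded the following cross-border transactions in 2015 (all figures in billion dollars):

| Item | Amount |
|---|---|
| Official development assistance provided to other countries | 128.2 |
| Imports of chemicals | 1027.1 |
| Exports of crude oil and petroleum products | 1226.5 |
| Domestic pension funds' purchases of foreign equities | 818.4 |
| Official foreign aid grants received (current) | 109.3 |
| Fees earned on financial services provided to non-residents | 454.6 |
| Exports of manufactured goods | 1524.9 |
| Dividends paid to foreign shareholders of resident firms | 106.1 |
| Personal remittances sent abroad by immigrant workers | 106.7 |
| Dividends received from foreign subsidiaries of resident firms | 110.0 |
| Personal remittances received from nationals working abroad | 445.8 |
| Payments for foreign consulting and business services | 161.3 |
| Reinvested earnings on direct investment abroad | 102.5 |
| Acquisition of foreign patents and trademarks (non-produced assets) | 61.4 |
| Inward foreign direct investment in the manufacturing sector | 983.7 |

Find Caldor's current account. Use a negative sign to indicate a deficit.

2444.2

Goods: 1226.5 + 1524.9 - 1027.1 = 1724.3
Services: -161.3 + 454.6 = 293.3
Primary income: 102.5 - 106.1 + 110.0 = 106.4
Secondary income: -128.2 + 109.3 + 445.8 - 106.7 = 320.2
Current account = 1724.3 + 293.3 + 106.4 + 320.2 = 2444.2
(Excluded from the current account — financial account: domestic pension funds' purchases of foreign equities 818.4, inward foreign direct investment in the manufacturing sector 983.7; capital account: acquisition of foreign patents and trademarks (non-produced assets) 61.4.)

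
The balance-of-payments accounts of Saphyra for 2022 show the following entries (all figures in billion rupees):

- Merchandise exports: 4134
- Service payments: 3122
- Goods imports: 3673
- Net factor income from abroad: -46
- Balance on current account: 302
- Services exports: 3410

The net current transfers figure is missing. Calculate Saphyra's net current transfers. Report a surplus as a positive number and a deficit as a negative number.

Current account = goods balance + services balance + net primary income + net secondary income
Sum of the known components = 703
Net current transfers = CA - (known components) = 302 - 703 = -401

-401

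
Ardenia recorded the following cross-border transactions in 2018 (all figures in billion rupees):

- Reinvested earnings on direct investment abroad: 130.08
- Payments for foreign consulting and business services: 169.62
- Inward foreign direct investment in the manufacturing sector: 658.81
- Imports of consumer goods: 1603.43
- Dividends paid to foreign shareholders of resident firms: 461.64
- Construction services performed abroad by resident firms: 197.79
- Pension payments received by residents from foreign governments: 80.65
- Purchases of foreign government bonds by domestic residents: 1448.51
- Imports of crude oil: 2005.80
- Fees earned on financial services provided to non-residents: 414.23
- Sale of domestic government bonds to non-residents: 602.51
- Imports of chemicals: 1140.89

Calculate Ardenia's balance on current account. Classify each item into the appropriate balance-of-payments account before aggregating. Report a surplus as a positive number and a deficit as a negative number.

Goods: -2005.80 - 1603.43 - 1140.89 = -4750.12
Services: 197.79 - 169.62 + 414.23 = 442.40
Primary income: 130.08 - 461.64 = -331.56
Secondary income: 80.65
Current account = (-4750.12) + 442.40 + (-331.56) + 80.65 = -4558.63
(Excluded from the current account — financial account: inward foreign direct investment in the manufacturing sector 658.81, purchases of foreign government bonds by domestic residents 1448.51, sale of domestic government bonds to non-residents 602.51.)

-4558.63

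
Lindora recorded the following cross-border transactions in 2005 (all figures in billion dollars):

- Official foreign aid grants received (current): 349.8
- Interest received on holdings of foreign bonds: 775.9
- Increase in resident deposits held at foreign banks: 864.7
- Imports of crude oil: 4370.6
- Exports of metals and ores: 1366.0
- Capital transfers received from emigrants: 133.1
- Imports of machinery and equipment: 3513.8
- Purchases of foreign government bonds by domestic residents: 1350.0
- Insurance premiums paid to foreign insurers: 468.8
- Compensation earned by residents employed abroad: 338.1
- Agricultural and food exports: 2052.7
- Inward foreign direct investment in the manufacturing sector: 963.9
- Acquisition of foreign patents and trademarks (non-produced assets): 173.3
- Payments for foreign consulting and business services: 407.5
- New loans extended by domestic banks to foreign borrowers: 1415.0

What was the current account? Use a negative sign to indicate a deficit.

Goods: -3513.8 - 4370.6 + 1366.0 + 2052.7 = -4465.7
Services: -468.8 - 407.5 = -876.3
Primary income: 338.1 + 775.9 = 1114.0
Secondary income: 349.8
Current account = (-4465.7) + (-876.3) + 1114.0 + 349.8 = -3878.2
(Excluded from the current account — financial account: increase in resident deposits held at foreign banks 864.7, purchases of foreign government bonds by domestic residents 1350.0, inward foreign direct investment in the manufacturing sector 963.9, new loans extended by domestic banks to foreign borrowers 1415.0; capital account: capital transfers received from emigrants 133.1, acquisition of foreign patents and trademarks (non-produced assets) 173.3.)

-3878.2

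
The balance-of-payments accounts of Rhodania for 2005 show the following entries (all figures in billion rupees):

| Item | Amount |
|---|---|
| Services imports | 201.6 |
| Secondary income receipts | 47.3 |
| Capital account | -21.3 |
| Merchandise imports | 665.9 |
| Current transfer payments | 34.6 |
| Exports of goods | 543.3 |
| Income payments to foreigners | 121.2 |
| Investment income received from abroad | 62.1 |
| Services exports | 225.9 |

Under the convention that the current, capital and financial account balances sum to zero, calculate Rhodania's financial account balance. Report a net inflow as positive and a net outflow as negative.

166.0

Goods balance = 543.3 - 665.9 = -122.6
Services balance = 225.9 - 201.6 = 24.3
Trade balance (goods + services) = -122.6 + 24.3 = -98.3
Net primary income = 62.1 - 121.2 = -59.1
Net secondary income = 47.3 - 34.6 = 12.7
Current account = -98.3 + (-59.1) + 12.7 = -144.7
Financial account = -(-144.7 + (-21.3)) = 166.0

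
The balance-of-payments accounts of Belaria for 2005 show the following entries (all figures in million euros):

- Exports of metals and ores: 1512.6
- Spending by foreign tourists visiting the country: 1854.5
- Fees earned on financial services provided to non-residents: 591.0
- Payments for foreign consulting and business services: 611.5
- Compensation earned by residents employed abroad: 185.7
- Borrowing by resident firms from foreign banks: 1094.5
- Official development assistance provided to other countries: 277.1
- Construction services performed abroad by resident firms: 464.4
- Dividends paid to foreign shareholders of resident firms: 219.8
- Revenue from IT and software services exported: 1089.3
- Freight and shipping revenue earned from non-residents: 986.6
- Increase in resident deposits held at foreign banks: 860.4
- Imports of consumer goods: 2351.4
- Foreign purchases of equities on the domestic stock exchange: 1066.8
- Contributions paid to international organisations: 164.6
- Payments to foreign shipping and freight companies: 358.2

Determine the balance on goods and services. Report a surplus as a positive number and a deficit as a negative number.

3177.3

Goods: 1512.6 - 2351.4 = -838.8
Services: 986.6 + 591.0 + 1089.3 + 464.4 - 358.2 - 611.5 + 1854.5 = 4016.1
Trade balance = -838.8 + 4016.1 = 3177.3
(Excluded from the trade balance — primary income: compensation earned by residents employed abroad 185.7, dividends paid to foreign shareholders of resident firms 219.8; financial account: borrowing by resident firms from foreign banks 1094.5, increase in resident deposits held at foreign banks 860.4, foreign purchases of equities on the domestic stock exchange 1066.8; secondary income: official development assistance provided to other countries 277.1, contributions paid to international organisations 164.6.)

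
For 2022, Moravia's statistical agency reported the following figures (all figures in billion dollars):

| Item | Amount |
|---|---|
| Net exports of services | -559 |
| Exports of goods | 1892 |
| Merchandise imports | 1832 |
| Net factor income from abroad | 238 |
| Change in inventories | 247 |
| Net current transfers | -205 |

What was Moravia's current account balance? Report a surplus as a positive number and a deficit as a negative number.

-466

Goods balance = 1892 - 1832 = 60
Services balance = -559
Trade balance (goods + services) = 60 + (-559) = -499
Net primary income = 238
Net secondary income = -205
Current account = -499 + 238 + (-205) = -466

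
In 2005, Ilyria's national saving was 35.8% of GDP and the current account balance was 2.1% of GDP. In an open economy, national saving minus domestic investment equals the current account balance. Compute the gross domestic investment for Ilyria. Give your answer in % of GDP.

33.7

I = S - CA = 35.8 - 2.1 = 33.7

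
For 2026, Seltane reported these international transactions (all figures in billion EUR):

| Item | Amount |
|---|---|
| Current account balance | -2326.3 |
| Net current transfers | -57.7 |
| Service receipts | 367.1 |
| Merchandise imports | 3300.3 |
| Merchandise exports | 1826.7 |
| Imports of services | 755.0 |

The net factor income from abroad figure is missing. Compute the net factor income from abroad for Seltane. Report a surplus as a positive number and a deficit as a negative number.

-407.1

Current account = goods balance + services balance + net primary income + net secondary income
Sum of the known components = -1919.2
Net factor income from abroad = CA - (known components) = -2326.3 - (-1919.2) = -407.1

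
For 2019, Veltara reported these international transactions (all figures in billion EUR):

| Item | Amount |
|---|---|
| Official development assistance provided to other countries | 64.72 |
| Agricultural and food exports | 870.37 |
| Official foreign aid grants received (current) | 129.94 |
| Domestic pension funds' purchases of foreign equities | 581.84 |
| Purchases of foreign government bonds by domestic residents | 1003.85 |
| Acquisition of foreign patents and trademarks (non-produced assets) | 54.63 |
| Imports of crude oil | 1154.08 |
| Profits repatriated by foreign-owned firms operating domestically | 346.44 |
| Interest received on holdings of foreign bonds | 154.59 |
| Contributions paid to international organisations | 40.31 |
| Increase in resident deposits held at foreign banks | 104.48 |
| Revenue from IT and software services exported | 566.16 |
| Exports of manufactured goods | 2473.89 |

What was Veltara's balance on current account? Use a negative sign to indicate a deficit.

2589.40

Goods: 870.37 - 1154.08 + 2473.89 = 2190.18
Services: 566.16
Primary income: -346.44 + 154.59 = -191.85
Secondary income: 129.94 - 40.31 - 64.72 = 24.91
Current account = 2190.18 + 566.16 + (-191.85) + 24.91 = 2589.40
(Excluded from the current account — financial account: domestic pension funds' purchases of foreign equities 581.84, purchases of foreign government bonds by domestic residents 1003.85, increase in resident deposits held at foreign banks 104.48; capital account: acquisition of foreign patents and trademarks (non-produced assets) 54.63.)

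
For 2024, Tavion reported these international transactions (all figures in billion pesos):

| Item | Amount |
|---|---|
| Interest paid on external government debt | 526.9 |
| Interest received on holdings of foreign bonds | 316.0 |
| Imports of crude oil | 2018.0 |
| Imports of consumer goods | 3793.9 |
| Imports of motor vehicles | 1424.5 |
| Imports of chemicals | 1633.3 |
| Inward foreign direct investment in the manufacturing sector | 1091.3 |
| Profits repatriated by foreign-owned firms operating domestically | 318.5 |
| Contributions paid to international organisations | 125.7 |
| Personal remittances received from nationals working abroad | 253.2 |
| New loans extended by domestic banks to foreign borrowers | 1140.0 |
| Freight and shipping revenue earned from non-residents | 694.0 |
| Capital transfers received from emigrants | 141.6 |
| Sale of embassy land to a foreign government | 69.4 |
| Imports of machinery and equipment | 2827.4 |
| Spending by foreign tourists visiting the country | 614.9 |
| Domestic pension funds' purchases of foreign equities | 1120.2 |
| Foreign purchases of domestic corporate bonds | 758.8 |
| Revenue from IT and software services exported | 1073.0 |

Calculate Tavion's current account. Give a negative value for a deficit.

-9717.1

Goods: -3793.9 - 1633.3 - 1424.5 - 2827.4 - 2018.0 = -11697.1
Services: 614.9 + 1073.0 + 694.0 = 2381.9
Primary income: 316.0 - 526.9 - 318.5 = -529.4
Secondary income: -125.7 + 253.2 = 127.5
Current account = (-11697.1) + 2381.9 + (-529.4) + 127.5 = -9717.1
(Excluded from the current account — financial account: inward foreign direct investment in the manufacturing sector 1091.3, new loans extended by domestic banks to foreign borrowers 1140.0, domestic pension funds' purchases of foreign equities 1120.2, foreign purchases of domestic corporate bonds 758.8; capital account: capital transfers received from emigrants 141.6, sale of embassy land to a foreign government 69.4.)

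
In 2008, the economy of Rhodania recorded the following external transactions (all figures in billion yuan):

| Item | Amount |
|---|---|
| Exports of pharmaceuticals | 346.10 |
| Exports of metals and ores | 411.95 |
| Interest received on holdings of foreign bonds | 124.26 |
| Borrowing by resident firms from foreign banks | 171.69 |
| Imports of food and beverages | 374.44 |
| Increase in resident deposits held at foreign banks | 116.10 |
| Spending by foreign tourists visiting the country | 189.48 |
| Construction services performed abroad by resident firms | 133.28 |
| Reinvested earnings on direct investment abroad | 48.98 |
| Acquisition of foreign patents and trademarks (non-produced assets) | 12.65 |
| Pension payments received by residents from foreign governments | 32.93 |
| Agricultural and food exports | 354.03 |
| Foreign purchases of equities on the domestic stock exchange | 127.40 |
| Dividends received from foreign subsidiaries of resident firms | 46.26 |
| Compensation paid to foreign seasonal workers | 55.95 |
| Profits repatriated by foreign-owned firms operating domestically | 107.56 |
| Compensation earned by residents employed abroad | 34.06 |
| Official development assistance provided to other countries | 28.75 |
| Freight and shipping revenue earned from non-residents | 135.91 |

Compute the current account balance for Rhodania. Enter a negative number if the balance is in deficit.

1290.54

Goods: -374.44 + 354.03 + 346.10 + 411.95 = 737.64
Services: 133.28 + 135.91 + 189.48 = 458.67
Primary income: 34.06 + 48.98 - 55.95 + 46.26 + 124.26 - 107.56 = 90.05
Secondary income: -28.75 + 32.93 = 4.18
Current account = 737.64 + 458.67 + 90.05 + 4.18 = 1290.54
(Excluded from the current account — financial account: borrowing by resident firms from foreign banks 171.69, increase in resident deposits held at foreign banks 116.10, foreign purchases of equities on the domestic stock exchange 127.40; capital account: acquisition of foreign patents and trademarks (non-produced assets) 12.65.)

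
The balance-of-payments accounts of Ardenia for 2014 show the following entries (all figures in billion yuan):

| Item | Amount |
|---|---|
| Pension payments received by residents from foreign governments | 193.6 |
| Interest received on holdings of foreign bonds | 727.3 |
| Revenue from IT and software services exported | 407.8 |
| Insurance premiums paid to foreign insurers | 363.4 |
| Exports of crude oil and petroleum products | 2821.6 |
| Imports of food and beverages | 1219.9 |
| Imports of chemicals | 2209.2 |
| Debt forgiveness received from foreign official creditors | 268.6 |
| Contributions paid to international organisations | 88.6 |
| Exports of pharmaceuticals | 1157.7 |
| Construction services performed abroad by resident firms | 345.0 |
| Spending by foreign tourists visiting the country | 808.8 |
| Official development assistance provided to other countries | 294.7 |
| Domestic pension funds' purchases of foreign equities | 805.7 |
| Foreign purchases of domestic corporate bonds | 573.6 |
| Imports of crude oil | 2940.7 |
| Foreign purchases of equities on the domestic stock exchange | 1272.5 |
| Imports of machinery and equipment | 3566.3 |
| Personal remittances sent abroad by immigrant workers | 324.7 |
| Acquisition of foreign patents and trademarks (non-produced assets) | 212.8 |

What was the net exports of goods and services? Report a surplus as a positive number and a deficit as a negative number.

Goods: -1219.9 + 2821.6 - 3566.3 - 2209.2 - 2940.7 + 1157.7 = -5956.8
Services: 407.8 + 808.8 + 345.0 - 363.4 = 1198.2
Trade balance = -5956.8 + 1198.2 = -4758.6
(Excluded from the trade balance — secondary income: pension payments received by residents from foreign governments 193.6, contributions paid to international organisations 88.6, official development assistance provided to other countries 294.7, personal remittances sent abroad by immigrant workers 324.7; primary income: interest received on holdings of foreign bonds 727.3; capital account: debt forgiveness received from foreign official creditors 268.6, acquisition of foreign patents and trademarks (non-produced assets) 212.8; financial account: domestic pension funds' purchases of foreign equities 805.7, foreign purchases of domestic corporate bonds 573.6, foreign purchases of equities on the domestic stock exchange 1272.5.)

-4758.6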